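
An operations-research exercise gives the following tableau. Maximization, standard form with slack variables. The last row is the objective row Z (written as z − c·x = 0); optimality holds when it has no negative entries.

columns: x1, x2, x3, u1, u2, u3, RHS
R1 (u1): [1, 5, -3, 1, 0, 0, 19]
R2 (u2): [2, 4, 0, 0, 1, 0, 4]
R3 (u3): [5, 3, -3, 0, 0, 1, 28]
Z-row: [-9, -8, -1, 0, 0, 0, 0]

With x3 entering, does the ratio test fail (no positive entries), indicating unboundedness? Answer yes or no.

Every constraint-row entry in column x3 is ≤ 0, so increasing x3 is unbounded.

yes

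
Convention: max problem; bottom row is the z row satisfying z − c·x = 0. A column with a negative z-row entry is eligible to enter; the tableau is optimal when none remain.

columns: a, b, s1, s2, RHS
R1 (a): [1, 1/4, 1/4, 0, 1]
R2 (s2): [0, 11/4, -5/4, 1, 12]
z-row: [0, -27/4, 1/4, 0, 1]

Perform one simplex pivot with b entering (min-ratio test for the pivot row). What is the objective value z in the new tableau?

Ratio test on column b — row 1: 1/(1/4) = 4; row 2: 12/(11/4) = 48/11. Minimum is 4 at row 1 (a leaves); pivot element 1/4.
Pivot on row 1; the z-row RHS becomes 1 − (-27/4)·4 = 28.

28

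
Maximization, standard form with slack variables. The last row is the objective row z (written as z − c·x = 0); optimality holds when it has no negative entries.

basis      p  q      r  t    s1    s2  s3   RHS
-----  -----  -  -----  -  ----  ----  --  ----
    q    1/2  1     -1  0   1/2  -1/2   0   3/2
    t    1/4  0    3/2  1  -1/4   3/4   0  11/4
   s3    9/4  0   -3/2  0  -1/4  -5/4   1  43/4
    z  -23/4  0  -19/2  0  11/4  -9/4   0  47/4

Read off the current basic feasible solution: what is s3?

s3 is basic (row 3); its value is the RHS of that row, 43/4.

43/4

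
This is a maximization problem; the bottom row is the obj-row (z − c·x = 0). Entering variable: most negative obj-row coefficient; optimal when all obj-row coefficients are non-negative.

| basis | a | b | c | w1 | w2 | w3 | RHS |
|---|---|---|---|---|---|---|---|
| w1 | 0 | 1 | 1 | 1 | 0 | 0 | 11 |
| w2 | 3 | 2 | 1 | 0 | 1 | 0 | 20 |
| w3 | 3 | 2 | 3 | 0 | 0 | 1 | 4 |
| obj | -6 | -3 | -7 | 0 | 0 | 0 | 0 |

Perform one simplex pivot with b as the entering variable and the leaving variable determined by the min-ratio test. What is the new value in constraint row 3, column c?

3/2

Ratio test on column b — row 1: 11/1 = 11; row 2: 20/2 = 10; row 3: 4/2 = 2. Minimum is 2 at row 3 (w3 leaves); pivot element 2.
Divide row 3 by 2; eliminate column b from the other rows.
In the new row 3, the c entry is the old entry divided by the pivot: 3/2 = 3/2.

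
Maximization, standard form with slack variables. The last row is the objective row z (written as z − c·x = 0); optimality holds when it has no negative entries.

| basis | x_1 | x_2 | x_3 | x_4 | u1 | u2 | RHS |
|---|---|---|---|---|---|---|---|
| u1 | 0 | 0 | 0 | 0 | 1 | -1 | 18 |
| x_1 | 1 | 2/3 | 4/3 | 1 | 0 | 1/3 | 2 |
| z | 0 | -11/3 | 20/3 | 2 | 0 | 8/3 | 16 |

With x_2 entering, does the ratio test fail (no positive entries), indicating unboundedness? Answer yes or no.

Column x_2 has positive entries in row(s) 2, so the ratio test bounds it — not unbounded.

no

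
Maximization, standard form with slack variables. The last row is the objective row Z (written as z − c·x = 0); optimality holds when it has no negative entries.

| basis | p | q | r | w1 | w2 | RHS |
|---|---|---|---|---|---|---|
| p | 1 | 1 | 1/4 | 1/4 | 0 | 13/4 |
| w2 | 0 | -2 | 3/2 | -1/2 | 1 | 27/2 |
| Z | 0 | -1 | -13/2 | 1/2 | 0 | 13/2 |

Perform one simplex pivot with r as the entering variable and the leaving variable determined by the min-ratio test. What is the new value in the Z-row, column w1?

-5/3

Ratio test on column r — row 1: (13/4)/(1/4) = 13; row 2: (27/2)/(3/2) = 9. Minimum is 9 at row 2 (w2 leaves); pivot element 3/2.
Divide row 2 by 3/2; eliminate column r from the other rows.
Z-row update in column w1: 1/2 − (-13/2)·(-1/3) = -5/3.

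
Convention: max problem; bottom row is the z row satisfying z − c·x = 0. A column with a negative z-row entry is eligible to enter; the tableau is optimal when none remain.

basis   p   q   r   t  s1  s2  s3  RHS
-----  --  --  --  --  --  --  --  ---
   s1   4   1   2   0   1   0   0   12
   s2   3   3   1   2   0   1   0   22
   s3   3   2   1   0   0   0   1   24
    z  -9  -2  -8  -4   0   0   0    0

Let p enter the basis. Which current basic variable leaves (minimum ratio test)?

Column p entries and ratios — s1: 12/4 = 3; s2: 22/3 = 22/3; s3: 24/3 = 8.
Smallest ratio is 3 in the row of s1, so s1 leaves.

s1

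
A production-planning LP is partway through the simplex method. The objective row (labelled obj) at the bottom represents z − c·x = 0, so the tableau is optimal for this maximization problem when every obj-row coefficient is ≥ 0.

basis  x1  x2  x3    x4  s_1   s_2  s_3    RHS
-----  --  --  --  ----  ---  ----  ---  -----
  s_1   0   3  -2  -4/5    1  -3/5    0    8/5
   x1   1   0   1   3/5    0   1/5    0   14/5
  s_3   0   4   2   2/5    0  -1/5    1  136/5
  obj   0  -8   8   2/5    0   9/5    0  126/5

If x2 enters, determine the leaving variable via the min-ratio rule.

s_1

Column x2 entries and ratios — s_1: (8/5)/3 = 8/15; x1: 0 ≤ 0, skip; s_3: (136/5)/4 = 34/5.
Smallest ratio is 8/15 in the row of s_1, so s_1 leaves.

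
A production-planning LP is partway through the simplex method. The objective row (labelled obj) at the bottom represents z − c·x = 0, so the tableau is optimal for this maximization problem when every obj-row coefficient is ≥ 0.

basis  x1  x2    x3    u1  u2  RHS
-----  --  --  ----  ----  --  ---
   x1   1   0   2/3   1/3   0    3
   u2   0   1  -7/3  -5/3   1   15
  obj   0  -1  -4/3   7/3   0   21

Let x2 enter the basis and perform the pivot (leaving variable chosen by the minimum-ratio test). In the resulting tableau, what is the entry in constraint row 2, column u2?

1

Ratio test on column x2 — row 1: entry 0 ≤ 0; row 2: 15/1 = 15. Minimum is 15 at row 2 (u2 leaves); pivot element 1.
Divide row 2 by 1; eliminate column x2 from the other rows.
In the new row 2, the u2 entry is the old entry divided by the pivot: 1/1 = 1.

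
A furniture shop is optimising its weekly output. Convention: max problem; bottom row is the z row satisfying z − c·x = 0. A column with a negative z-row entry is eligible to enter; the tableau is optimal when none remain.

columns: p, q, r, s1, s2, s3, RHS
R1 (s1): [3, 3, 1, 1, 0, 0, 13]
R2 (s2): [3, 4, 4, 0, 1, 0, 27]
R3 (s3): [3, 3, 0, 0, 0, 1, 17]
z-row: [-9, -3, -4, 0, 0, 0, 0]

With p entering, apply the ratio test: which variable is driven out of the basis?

s1

Column p entries and ratios — s1: 13/3 = 13/3; s2: 27/3 = 9; s3: 17/3 = 17/3.
Smallest ratio is 13/3 in the row of s1, so s1 leaves.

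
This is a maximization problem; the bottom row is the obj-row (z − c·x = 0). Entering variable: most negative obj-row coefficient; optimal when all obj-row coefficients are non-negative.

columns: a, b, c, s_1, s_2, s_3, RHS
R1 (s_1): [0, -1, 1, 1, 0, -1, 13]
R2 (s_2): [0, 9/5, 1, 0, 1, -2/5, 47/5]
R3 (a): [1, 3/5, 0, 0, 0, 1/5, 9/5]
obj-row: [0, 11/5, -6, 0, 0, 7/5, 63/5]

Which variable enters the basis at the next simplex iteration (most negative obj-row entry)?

c

Negative obj-row entries: c: -6.
The most negative is -6 in column c, so c enters.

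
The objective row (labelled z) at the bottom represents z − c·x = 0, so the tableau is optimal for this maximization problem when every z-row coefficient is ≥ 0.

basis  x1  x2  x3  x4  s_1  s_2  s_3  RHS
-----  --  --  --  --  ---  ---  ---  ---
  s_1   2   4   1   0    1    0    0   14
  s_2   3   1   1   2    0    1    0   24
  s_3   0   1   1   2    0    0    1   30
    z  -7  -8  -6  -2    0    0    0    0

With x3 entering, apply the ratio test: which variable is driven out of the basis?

s_1

Column x3 entries and ratios — s_1: 14/1 = 14; s_2: 24/1 = 24; s_3: 30/1 = 30.
Smallest ratio is 14 in the row of s_1, so s_1 leaves.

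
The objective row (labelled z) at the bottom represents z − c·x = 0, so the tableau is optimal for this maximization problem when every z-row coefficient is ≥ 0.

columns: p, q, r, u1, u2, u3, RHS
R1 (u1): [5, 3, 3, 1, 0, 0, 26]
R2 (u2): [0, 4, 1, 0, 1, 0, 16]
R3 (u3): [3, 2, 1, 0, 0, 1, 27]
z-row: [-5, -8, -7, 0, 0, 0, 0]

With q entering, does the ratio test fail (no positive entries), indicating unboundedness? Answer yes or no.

no

Column q has positive entries in row(s) 1, 2, 3, so the ratio test bounds it — not unbounded.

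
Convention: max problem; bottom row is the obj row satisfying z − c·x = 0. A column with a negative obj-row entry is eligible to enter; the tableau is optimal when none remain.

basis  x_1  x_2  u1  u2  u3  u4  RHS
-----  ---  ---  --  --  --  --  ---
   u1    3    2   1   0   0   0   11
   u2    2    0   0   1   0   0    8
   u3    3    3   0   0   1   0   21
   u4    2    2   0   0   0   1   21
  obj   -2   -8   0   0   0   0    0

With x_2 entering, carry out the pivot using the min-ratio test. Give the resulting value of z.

Ratio test on column x_2 — row 1: 11/2 = 11/2; row 2: entry 0 ≤ 0; row 3: 21/3 = 7; row 4: 21/2 = 21/2. Minimum is 11/2 at row 1 (u1 leaves); pivot element 2.
Pivot on row 1; the obj-row RHS becomes 0 − (-8)·(11/2) = 44.

44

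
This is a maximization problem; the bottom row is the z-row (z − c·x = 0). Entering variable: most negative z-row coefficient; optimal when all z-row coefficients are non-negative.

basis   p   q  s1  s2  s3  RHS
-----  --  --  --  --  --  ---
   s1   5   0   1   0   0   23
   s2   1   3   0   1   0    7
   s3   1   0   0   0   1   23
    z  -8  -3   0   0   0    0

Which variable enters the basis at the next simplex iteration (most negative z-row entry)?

Negative z-row entries: p: -8, q: -3.
The most negative is -8 in column p, so p enters.

p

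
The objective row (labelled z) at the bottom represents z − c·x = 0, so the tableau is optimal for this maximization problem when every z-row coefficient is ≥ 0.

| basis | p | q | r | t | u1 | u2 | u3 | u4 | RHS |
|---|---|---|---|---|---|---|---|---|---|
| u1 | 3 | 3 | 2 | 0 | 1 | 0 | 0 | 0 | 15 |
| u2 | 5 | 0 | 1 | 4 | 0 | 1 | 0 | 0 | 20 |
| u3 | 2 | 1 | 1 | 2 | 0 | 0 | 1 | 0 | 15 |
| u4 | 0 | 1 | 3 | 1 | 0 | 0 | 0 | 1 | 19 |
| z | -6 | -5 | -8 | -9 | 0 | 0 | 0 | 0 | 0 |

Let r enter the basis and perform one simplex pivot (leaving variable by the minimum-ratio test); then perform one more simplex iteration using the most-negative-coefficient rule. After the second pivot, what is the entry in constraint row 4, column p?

Ratio test on column r — row 1: 15/2 = 15/2; row 2: 20/1 = 20; row 3: 15/1 = 15; row 4: 19/3 = 19/3. Minimum is 19/3 at row 4 (u4 leaves); pivot element 3.
Divide row 4 by 3; eliminate column r from the other rows.
Second iteration: most negative z-row entry is -19/3 in column t, so t enters.
Ratio test on column t — row 1: entry -2/3 ≤ 0; row 2: (41/3)/(11/3) = 41/11; row 3: (26/3)/(5/3) = 26/5; row 4: (19/3)/(1/3) = 19. Minimum is 41/11 at row 2 (u2 leaves); pivot element 11/3.
Divide row 2 by 11/3; eliminate column t from the other rows.
After both pivots, the entry at constraint row 4, column p is -5/11.

-5/11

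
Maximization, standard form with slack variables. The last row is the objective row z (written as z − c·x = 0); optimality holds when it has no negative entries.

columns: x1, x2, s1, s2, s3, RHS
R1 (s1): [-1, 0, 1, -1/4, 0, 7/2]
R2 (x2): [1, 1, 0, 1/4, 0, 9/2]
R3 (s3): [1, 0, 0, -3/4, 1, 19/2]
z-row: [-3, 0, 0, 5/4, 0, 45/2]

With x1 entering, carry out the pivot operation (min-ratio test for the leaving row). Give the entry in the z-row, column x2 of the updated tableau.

Ratio test on column x1 — row 1: entry -1 ≤ 0; row 2: (9/2)/1 = 9/2; row 3: (19/2)/1 = 19/2. Minimum is 9/2 at row 2 (x2 leaves); pivot element 1.
Divide row 2 by 1; eliminate column x1 from the other rows.
z-row update in column x2: 0 − (-3)·1 = 3.

3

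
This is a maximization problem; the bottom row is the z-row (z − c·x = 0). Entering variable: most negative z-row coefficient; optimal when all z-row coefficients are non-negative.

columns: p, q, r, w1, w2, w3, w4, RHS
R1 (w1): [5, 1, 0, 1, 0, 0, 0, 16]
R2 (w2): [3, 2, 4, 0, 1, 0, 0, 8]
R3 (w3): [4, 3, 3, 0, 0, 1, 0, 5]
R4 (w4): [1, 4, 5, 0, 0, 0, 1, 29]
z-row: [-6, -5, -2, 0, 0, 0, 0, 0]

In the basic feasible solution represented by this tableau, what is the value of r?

0

r is not in the basis, so in the current basic feasible solution r = 0.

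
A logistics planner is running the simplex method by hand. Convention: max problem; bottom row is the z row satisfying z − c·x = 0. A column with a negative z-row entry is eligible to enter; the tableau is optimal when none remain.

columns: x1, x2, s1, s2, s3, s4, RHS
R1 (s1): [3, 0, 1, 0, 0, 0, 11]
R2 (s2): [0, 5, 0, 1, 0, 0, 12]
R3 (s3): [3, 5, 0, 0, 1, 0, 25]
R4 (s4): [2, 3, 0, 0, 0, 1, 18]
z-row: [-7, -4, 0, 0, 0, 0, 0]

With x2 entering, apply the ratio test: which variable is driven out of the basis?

Column x2 entries and ratios — s1: 0 ≤ 0, skip; s2: 12/5 = 12/5; s3: 25/5 = 5; s4: 18/3 = 6.
Smallest ratio is 12/5 in the row of s2, so s2 leaves.

s2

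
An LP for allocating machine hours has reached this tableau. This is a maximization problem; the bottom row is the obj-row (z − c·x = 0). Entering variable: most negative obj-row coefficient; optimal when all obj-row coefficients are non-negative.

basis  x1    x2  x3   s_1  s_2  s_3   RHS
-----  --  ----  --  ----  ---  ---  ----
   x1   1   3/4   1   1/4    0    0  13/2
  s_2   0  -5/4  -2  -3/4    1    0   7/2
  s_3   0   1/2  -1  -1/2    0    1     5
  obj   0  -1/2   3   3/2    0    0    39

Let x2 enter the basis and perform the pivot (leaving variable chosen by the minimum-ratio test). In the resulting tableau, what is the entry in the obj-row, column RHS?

130/3

Ratio test on column x2 — row 1: (13/2)/(3/4) = 26/3; row 2: entry -5/4 ≤ 0; row 3: 5/(1/2) = 10. Minimum is 26/3 at row 1 (x1 leaves); pivot element 3/4.
Divide row 1 by 3/4; eliminate column x2 from the other rows.
obj-row update in column RHS: 39 − (-1/2)·(26/3) = 130/3.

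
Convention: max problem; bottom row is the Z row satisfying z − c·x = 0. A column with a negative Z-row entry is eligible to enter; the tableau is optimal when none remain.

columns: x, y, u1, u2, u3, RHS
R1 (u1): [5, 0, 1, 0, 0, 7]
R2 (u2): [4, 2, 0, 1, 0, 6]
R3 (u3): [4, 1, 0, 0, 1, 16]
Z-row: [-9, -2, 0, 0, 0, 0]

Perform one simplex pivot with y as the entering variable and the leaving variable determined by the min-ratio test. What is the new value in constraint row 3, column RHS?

Ratio test on column y — row 1: entry 0 ≤ 0; row 2: 6/2 = 3; row 3: 16/1 = 16. Minimum is 3 at row 2 (u2 leaves); pivot element 2.
Divide row 2 by 2; eliminate column y from the other rows.
Row 3 update in column RHS: 16 − 1·3 = 13.

13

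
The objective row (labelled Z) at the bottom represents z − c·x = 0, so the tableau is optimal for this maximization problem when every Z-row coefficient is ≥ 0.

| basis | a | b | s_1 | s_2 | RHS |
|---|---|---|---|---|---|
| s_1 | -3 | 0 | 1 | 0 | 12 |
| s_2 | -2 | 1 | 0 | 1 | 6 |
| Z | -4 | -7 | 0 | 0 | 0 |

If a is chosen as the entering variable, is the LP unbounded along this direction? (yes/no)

Every constraint-row entry in column a is ≤ 0, so increasing a is unbounded.

yes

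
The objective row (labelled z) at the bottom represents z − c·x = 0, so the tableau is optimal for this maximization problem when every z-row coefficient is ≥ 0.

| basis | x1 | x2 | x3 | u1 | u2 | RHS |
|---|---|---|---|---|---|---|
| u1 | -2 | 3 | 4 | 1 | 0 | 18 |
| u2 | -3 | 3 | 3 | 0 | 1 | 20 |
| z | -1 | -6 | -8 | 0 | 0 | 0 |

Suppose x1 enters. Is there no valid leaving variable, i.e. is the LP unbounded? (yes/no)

yes

Every constraint-row entry in column x1 is ≤ 0, so increasing x1 is unbounded.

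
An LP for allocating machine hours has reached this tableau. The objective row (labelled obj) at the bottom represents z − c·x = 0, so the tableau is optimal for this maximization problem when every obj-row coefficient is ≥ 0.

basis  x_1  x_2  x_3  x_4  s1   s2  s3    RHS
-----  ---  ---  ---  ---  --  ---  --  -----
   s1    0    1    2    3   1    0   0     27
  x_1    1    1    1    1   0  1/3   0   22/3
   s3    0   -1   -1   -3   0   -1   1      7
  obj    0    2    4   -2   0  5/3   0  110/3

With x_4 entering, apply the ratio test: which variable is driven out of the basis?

x_1

Column x_4 entries and ratios — s1: 27/3 = 9; x_1: (22/3)/1 = 22/3; s3: -3 ≤ 0, skip.
Smallest ratio is 22/3 in the row of x_1, so x_1 leaves.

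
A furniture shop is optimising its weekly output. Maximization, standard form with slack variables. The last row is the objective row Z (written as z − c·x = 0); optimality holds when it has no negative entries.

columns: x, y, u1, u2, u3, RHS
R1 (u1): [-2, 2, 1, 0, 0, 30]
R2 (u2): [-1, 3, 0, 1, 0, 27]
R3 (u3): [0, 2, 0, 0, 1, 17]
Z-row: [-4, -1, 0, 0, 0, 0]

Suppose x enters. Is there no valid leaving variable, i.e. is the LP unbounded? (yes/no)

yes

Every constraint-row entry in column x is ≤ 0, so increasing x is unbounded.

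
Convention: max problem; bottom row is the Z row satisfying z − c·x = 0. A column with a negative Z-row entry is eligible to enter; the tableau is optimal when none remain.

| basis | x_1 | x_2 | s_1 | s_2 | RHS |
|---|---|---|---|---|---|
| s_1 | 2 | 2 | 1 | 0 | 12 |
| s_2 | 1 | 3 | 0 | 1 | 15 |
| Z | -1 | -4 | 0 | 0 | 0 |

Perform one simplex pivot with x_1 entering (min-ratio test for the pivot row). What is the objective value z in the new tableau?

Ratio test on column x_1 — row 1: 12/2 = 6; row 2: 15/1 = 15. Minimum is 6 at row 1 (s_1 leaves); pivot element 2.
Pivot on row 1; the Z-row RHS becomes 0 − (-1)·6 = 6.

6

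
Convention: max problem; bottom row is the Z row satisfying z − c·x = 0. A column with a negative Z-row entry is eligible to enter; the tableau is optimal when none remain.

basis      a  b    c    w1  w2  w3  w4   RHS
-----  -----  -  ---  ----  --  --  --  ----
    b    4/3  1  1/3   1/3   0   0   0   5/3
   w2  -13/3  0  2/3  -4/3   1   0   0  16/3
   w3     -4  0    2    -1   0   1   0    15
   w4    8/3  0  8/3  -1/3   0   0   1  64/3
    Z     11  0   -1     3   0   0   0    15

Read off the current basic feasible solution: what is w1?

w1 is not in the basis, so in the current basic feasible solution w1 = 0.

0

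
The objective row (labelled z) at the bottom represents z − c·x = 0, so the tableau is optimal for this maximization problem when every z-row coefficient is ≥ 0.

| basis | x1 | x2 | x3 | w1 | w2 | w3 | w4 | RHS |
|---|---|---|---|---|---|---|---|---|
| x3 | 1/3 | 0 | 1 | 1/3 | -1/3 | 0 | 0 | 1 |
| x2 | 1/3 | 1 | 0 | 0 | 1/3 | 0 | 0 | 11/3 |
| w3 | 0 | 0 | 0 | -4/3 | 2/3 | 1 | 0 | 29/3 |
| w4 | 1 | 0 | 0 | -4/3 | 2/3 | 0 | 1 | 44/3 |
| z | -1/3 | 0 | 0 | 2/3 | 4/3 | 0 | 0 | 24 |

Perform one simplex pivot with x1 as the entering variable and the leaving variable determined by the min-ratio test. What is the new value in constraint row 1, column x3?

Ratio test on column x1 — row 1: 1/(1/3) = 3; row 2: (11/3)/(1/3) = 11; row 3: entry 0 ≤ 0; row 4: (44/3)/1 = 44/3. Minimum is 3 at row 1 (x3 leaves); pivot element 1/3.
Divide row 1 by 1/3; eliminate column x1 from the other rows.
In the new row 1, the x3 entry is the old entry divided by the pivot: 1/(1/3) = 3.

3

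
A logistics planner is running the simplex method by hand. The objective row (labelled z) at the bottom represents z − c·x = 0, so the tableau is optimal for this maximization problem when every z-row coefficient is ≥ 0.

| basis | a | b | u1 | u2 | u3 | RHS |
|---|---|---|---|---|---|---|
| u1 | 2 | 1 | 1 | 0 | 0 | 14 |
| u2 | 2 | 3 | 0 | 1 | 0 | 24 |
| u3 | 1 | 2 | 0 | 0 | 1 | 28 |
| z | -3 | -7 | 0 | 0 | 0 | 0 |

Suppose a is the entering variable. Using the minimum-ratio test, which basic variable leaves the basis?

u1

Column a entries and ratios — u1: 14/2 = 7; u2: 24/2 = 12; u3: 28/1 = 28.
Smallest ratio is 7 in the row of u1, so u1 leaves.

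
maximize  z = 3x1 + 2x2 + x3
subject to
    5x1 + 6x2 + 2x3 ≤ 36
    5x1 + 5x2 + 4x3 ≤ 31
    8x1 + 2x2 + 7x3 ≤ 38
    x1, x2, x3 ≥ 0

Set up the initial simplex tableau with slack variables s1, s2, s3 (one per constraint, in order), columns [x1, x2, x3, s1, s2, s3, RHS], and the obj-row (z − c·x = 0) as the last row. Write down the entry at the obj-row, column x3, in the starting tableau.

-1

The obj-row carries the negated objective coefficients: the x3 entry is -1.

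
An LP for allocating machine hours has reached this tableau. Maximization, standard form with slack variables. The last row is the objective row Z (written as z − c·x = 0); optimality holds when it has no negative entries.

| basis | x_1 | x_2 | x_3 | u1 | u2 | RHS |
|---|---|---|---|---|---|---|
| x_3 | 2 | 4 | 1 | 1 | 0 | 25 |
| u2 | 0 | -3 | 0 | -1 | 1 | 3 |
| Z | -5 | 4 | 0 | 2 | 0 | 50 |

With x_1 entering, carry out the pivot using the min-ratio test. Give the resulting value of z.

Ratio test on column x_1 — row 1: 25/2 = 25/2; row 2: entry 0 ≤ 0. Minimum is 25/2 at row 1 (x_3 leaves); pivot element 2.
Pivot on row 1; the Z-row RHS becomes 50 − (-5)·(25/2) = 225/2.

225/2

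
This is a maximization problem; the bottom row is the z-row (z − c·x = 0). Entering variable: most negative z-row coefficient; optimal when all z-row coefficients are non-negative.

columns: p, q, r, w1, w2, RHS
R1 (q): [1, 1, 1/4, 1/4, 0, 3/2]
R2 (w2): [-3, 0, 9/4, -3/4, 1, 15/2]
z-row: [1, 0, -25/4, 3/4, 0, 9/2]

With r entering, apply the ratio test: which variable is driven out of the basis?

Column r entries and ratios — q: (3/2)/(1/4) = 6; w2: (15/2)/(9/4) = 10/3.
Smallest ratio is 10/3 in the row of w2, so w2 leaves.

w2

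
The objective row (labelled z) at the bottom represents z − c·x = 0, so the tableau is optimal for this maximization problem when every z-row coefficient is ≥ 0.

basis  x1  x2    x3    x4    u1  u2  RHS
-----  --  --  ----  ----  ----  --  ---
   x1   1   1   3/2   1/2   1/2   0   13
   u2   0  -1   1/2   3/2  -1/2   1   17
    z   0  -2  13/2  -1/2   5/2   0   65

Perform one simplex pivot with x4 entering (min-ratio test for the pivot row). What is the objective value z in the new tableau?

Ratio test on column x4 — row 1: 13/(1/2) = 26; row 2: 17/(3/2) = 34/3. Minimum is 34/3 at row 2 (u2 leaves); pivot element 3/2.
Pivot on row 2; the z-row RHS becomes 65 − (-1/2)·(34/3) = 212/3.

212/3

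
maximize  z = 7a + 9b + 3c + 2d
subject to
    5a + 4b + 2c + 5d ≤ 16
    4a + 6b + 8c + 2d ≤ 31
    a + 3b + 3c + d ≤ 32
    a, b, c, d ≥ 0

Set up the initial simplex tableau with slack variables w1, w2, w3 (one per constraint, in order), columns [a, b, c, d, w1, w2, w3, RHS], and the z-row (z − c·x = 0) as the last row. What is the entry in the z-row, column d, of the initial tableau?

-2

The z-row carries the negated objective coefficients: the d entry is -2.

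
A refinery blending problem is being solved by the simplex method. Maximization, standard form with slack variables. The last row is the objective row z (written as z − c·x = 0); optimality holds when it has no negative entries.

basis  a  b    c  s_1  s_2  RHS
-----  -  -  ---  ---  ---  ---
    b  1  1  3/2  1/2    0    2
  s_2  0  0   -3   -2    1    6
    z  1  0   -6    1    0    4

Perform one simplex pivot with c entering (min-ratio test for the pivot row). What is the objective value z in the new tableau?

12

Ratio test on column c — row 1: 2/(3/2) = 4/3; row 2: entry -3 ≤ 0. Minimum is 4/3 at row 1 (b leaves); pivot element 3/2.
Pivot on row 1; the z-row RHS becomes 4 − (-6)·(4/3) = 12.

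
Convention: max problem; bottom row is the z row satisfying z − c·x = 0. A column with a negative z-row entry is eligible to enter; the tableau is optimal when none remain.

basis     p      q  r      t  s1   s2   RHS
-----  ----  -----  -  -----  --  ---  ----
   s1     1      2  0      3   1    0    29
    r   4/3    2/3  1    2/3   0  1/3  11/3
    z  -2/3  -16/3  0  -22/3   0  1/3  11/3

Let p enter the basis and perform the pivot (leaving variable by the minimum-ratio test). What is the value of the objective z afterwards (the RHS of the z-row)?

Ratio test on column p — row 1: 29/1 = 29; row 2: (11/3)/(4/3) = 11/4. Minimum is 11/4 at row 2 (r leaves); pivot element 4/3.
Pivot on row 2; the z-row RHS becomes 11/3 − (-2/3)·(11/4) = 11/2.

11/2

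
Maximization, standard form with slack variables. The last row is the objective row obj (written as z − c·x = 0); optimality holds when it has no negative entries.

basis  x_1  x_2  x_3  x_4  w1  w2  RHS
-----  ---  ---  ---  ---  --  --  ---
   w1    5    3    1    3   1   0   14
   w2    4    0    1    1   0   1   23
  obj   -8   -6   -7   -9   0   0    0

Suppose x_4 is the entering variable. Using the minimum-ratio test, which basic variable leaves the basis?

w1

Column x_4 entries and ratios — w1: 14/3 = 14/3; w2: 23/1 = 23.
Smallest ratio is 14/3 in the row of w1, so w1 leaves.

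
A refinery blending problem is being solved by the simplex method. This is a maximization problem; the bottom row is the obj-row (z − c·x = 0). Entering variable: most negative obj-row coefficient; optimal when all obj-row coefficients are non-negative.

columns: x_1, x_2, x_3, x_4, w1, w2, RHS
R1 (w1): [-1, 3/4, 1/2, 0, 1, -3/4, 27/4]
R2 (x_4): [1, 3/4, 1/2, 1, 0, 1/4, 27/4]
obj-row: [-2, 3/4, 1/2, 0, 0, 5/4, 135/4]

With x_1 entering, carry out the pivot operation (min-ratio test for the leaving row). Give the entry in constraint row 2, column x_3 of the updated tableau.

Ratio test on column x_1 — row 1: entry -1 ≤ 0; row 2: (27/4)/1 = 27/4. Minimum is 27/4 at row 2 (x_4 leaves); pivot element 1.
Divide row 2 by 1; eliminate column x_1 from the other rows.
In the new row 2, the x_3 entry is the old entry divided by the pivot: (1/2)/1 = 1/2.

1/2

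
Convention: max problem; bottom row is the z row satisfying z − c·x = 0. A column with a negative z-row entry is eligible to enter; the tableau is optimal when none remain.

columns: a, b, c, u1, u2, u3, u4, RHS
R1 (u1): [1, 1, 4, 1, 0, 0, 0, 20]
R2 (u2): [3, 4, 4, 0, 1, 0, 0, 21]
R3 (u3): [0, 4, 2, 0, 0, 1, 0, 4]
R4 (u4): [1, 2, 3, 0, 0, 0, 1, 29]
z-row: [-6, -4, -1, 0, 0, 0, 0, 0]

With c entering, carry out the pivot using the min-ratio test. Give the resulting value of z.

2

Ratio test on column c — row 1: 20/4 = 5; row 2: 21/4 = 21/4; row 3: 4/2 = 2; row 4: 29/3 = 29/3. Minimum is 2 at row 3 (u3 leaves); pivot element 2.
Pivot on row 3; the z-row RHS becomes 0 − (-1)·2 = 2.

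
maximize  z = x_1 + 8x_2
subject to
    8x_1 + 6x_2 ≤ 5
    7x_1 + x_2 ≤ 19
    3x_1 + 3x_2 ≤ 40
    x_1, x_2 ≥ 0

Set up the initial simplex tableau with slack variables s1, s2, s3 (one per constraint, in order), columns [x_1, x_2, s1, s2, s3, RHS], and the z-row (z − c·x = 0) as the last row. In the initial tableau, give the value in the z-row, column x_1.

The z-row carries the negated objective coefficients: the x_1 entry is -1.

-1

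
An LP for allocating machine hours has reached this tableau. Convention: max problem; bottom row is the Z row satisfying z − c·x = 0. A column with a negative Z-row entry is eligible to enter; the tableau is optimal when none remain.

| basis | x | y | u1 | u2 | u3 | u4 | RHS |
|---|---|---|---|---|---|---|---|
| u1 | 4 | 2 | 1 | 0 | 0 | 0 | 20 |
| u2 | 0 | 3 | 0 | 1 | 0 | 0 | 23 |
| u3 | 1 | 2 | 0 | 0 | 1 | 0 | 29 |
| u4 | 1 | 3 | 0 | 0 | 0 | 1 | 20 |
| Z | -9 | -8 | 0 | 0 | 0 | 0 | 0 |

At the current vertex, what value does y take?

y is not in the basis, so in the current basic feasible solution y = 0.

0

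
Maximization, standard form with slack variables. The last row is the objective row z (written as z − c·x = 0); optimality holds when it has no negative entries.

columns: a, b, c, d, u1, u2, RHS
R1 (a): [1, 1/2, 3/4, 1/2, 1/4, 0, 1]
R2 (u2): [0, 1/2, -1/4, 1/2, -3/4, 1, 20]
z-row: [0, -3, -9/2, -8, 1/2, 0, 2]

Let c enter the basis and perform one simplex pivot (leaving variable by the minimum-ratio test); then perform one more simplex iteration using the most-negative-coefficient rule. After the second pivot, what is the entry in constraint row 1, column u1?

Ratio test on column c — row 1: 1/(3/4) = 4/3; row 2: entry -1/4 ≤ 0. Minimum is 4/3 at row 1 (a leaves); pivot element 3/4.
Divide row 1 by 3/4; eliminate column c from the other rows.
Second iteration: most negative z-row entry is -5 in column d, so d enters.
Ratio test on column d — row 1: (4/3)/(2/3) = 2; row 2: (61/3)/(2/3) = 61/2. Minimum is 2 at row 1 (c leaves); pivot element 2/3.
Divide row 1 by 2/3; eliminate column d from the other rows.
After both pivots, the entry at constraint row 1, column u1 is 1/2.

1/2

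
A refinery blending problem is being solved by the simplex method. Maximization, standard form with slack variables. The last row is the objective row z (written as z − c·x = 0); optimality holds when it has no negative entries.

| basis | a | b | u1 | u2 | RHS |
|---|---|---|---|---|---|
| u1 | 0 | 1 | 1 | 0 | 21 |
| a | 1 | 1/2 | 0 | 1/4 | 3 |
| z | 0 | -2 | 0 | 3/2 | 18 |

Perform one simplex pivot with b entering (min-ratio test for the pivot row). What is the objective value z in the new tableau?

30

Ratio test on column b — row 1: 21/1 = 21; row 2: 3/(1/2) = 6. Minimum is 6 at row 2 (a leaves); pivot element 1/2.
Pivot on row 2; the z-row RHS becomes 18 − (-2)·6 = 30.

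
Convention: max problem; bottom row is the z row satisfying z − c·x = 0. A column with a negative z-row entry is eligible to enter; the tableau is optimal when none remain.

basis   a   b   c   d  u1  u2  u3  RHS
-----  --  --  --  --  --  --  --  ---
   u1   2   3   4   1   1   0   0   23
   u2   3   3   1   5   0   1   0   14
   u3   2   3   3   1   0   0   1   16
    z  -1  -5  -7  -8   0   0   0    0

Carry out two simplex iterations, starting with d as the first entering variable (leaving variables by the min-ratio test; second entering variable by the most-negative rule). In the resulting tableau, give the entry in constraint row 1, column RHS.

Ratio test on column d — row 1: 23/1 = 23; row 2: 14/5 = 14/5; row 3: 16/1 = 16. Minimum is 14/5 at row 2 (u2 leaves); pivot element 5.
Divide row 2 by 5; eliminate column d from the other rows.
Second iteration: most negative z-row entry is -27/5 in column c, so c enters.
Ratio test on column c — row 1: (101/5)/(19/5) = 101/19; row 2: (14/5)/(1/5) = 14; row 3: (66/5)/(14/5) = 33/7. Minimum is 33/7 at row 3 (u3 leaves); pivot element 14/5.
Divide row 3 by 14/5; eliminate column c from the other rows.
After both pivots, the entry at constraint row 1, column RHS is 16/7.

16/7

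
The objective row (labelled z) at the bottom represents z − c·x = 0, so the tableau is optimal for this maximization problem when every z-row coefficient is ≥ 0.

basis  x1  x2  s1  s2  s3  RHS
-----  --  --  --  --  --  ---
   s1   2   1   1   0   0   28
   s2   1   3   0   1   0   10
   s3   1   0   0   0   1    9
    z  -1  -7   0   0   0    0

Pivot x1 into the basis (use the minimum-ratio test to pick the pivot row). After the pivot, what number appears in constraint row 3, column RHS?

9

Ratio test on column x1 — row 1: 28/2 = 14; row 2: 10/1 = 10; row 3: 9/1 = 9. Minimum is 9 at row 3 (s3 leaves); pivot element 1.
Divide row 3 by 1; eliminate column x1 from the other rows.
In the new row 3, the RHS entry is the old entry divided by the pivot: 9/1 = 9.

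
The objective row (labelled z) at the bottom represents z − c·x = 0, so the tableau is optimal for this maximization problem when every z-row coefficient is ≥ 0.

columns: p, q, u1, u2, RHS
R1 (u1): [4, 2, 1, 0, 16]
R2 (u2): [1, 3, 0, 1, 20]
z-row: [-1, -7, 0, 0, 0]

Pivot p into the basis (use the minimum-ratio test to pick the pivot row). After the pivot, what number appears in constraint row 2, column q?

Ratio test on column p — row 1: 16/4 = 4; row 2: 20/1 = 20. Minimum is 4 at row 1 (u1 leaves); pivot element 4.
Divide row 1 by 4; eliminate column p from the other rows.
Row 2 update in column q: 3 − 1·(1/2) = 5/2.

5/2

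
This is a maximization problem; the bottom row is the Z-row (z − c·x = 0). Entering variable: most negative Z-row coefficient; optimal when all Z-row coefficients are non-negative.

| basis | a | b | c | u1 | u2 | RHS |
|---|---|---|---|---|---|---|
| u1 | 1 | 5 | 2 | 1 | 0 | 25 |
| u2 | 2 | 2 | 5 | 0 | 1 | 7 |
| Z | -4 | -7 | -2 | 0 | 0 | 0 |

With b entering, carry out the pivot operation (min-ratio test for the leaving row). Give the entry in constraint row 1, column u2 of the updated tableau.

Ratio test on column b — row 1: 25/5 = 5; row 2: 7/2 = 7/2. Minimum is 7/2 at row 2 (u2 leaves); pivot element 2.
Divide row 2 by 2; eliminate column b from the other rows.
Row 1 update in column u2: 0 − 5·(1/2) = -5/2.

-5/2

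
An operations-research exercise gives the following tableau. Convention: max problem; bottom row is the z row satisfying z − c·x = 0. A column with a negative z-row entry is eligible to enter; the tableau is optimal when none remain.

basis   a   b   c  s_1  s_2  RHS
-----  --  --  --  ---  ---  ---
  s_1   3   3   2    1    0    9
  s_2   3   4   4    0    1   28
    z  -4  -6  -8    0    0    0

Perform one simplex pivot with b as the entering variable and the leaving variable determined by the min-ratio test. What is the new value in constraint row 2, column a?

-1

Ratio test on column b — row 1: 9/3 = 3; row 2: 28/4 = 7. Minimum is 3 at row 1 (s_1 leaves); pivot element 3.
Divide row 1 by 3; eliminate column b from the other rows.
Row 2 update in column a: 3 − 4·1 = -1.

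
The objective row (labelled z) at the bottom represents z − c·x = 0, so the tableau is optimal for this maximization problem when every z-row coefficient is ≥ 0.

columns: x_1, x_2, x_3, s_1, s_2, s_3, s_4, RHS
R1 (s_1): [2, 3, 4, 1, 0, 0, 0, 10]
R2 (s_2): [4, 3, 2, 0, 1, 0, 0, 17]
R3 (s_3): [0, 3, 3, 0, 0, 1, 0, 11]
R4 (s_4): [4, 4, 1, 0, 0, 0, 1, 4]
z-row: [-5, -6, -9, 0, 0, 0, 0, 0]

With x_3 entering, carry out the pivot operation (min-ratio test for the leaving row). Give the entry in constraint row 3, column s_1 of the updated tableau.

-3/4

Ratio test on column x_3 — row 1: 10/4 = 5/2; row 2: 17/2 = 17/2; row 3: 11/3 = 11/3; row 4: 4/1 = 4. Minimum is 5/2 at row 1 (s_1 leaves); pivot element 4.
Divide row 1 by 4; eliminate column x_3 from the other rows.
Row 3 update in column s_1: 0 − 3·(1/4) = -3/4.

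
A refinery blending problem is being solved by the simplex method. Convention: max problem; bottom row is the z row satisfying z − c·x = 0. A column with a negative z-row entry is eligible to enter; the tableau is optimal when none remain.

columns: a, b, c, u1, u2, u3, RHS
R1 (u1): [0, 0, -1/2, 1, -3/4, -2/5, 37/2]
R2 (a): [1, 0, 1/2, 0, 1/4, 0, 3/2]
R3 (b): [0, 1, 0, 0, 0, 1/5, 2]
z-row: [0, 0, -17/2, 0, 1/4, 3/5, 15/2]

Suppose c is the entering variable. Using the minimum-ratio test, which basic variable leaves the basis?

Column c entries and ratios — u1: -1/2 ≤ 0, skip; a: (3/2)/(1/2) = 3; b: 0 ≤ 0, skip.
Smallest ratio is 3 in the row of a, so a leaves.

a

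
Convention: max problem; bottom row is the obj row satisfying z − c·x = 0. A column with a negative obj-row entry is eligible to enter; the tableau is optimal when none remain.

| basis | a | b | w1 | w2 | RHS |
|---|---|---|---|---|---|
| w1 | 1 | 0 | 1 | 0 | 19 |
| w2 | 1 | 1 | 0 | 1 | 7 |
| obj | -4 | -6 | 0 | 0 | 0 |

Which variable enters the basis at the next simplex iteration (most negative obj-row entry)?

Negative obj-row entries: a: -4, b: -6.
The most negative is -6 in column b, so b enters.

b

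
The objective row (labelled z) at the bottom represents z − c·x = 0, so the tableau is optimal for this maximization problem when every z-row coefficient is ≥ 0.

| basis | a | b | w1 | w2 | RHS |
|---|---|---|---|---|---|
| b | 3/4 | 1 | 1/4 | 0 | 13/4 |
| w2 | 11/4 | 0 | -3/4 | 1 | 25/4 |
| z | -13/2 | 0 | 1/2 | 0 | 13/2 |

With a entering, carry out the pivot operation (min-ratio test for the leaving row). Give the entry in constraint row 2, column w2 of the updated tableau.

4/11

Ratio test on column a — row 1: (13/4)/(3/4) = 13/3; row 2: (25/4)/(11/4) = 25/11. Minimum is 25/11 at row 2 (w2 leaves); pivot element 11/4.
Divide row 2 by 11/4; eliminate column a from the other rows.
In the new row 2, the w2 entry is the old entry divided by the pivot: 1/(11/4) = 4/11.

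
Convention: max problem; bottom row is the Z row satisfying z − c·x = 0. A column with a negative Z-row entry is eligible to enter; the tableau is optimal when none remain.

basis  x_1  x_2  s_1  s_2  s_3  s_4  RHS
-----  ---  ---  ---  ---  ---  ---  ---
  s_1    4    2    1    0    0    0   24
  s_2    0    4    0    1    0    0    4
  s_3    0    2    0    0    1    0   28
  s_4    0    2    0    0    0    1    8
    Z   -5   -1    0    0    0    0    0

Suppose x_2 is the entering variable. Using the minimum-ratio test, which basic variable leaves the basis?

s_2

Column x_2 entries and ratios — s_1: 24/2 = 12; s_2: 4/4 = 1; s_3: 28/2 = 14; s_4: 8/2 = 4.
Smallest ratio is 1 in the row of s_2, so s_2 leaves.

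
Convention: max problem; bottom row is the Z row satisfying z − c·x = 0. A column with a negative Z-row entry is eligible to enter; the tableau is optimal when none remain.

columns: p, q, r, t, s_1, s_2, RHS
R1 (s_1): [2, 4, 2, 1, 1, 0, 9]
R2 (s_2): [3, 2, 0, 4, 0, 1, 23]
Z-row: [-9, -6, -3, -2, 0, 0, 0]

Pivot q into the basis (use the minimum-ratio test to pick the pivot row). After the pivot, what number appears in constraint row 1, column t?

Ratio test on column q — row 1: 9/4 = 9/4; row 2: 23/2 = 23/2. Minimum is 9/4 at row 1 (s_1 leaves); pivot element 4.
Divide row 1 by 4; eliminate column q from the other rows.
In the new row 1, the t entry is the old entry divided by the pivot: 1/4 = 1/4.

1/4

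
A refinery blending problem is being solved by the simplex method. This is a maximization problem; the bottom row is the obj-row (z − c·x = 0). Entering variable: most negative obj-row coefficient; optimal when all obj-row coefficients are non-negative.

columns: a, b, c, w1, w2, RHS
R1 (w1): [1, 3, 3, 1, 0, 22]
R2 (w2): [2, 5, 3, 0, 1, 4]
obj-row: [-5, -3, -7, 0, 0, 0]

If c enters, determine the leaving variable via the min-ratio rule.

w2

Column c entries and ratios — w1: 22/3 = 22/3; w2: 4/3 = 4/3.
Smallest ratio is 4/3 in the row of w2, so w2 leaves.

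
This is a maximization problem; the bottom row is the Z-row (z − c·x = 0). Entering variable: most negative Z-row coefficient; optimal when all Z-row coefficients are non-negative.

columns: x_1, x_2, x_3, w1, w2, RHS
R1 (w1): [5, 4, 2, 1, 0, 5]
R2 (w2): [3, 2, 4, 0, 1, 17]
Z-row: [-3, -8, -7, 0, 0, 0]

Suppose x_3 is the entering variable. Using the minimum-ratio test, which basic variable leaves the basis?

w1

Column x_3 entries and ratios — w1: 5/2 = 5/2; w2: 17/4 = 17/4.
Smallest ratio is 5/2 in the row of w1, so w1 leaves.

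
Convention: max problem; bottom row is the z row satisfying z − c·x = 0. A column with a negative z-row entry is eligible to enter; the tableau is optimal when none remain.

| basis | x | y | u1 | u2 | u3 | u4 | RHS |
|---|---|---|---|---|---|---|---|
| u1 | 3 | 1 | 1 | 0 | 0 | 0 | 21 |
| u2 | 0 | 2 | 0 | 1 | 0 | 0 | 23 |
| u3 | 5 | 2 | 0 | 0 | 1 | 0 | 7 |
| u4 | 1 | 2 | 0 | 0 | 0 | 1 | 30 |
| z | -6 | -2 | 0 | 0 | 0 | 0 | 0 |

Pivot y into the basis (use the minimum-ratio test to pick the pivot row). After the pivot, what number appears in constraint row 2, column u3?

Ratio test on column y — row 1: 21/1 = 21; row 2: 23/2 = 23/2; row 3: 7/2 = 7/2; row 4: 30/2 = 15. Minimum is 7/2 at row 3 (u3 leaves); pivot element 2.
Divide row 3 by 2; eliminate column y from the other rows.
Row 2 update in column u3: 0 − 2·(1/2) = -1.

-1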